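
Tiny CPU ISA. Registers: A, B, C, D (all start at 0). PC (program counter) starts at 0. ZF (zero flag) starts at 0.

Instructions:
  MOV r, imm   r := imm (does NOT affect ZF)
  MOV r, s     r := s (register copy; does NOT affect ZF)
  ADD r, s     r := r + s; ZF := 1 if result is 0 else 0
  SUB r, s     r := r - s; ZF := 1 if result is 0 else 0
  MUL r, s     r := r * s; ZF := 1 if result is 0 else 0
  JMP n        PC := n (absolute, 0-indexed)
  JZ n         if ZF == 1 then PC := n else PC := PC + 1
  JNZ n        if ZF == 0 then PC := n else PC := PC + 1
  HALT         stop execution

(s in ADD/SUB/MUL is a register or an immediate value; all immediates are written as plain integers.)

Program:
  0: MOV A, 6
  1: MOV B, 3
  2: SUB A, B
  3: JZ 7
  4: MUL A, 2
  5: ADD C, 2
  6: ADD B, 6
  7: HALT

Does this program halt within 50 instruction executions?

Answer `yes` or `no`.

Answer: yes

Derivation:
Step 1: PC=0 exec 'MOV A, 6'. After: A=6 B=0 C=0 D=0 ZF=0 PC=1
Step 2: PC=1 exec 'MOV B, 3'. After: A=6 B=3 C=0 D=0 ZF=0 PC=2
Step 3: PC=2 exec 'SUB A, B'. After: A=3 B=3 C=0 D=0 ZF=0 PC=3
Step 4: PC=3 exec 'JZ 7'. After: A=3 B=3 C=0 D=0 ZF=0 PC=4
Step 5: PC=4 exec 'MUL A, 2'. After: A=6 B=3 C=0 D=0 ZF=0 PC=5
Step 6: PC=5 exec 'ADD C, 2'. After: A=6 B=3 C=2 D=0 ZF=0 PC=6
Step 7: PC=6 exec 'ADD B, 6'. After: A=6 B=9 C=2 D=0 ZF=0 PC=7
Step 8: PC=7 exec 'HALT'. After: A=6 B=9 C=2 D=0 ZF=0 PC=7 HALTED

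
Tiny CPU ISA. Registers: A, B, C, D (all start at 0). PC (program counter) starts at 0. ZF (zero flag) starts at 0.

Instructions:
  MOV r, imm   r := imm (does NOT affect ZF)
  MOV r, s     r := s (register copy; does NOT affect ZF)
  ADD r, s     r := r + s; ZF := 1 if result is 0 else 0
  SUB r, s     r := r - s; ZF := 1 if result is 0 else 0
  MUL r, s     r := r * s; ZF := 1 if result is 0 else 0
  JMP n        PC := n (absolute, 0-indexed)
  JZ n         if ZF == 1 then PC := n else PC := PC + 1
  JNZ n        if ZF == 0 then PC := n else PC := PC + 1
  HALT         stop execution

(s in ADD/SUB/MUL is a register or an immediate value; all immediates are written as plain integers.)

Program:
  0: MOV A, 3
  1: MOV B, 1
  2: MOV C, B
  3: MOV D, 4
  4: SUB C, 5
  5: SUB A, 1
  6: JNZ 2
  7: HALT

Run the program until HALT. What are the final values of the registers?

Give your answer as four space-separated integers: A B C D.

Answer: 0 1 -4 4

Derivation:
Step 1: PC=0 exec 'MOV A, 3'. After: A=3 B=0 C=0 D=0 ZF=0 PC=1
Step 2: PC=1 exec 'MOV B, 1'. After: A=3 B=1 C=0 D=0 ZF=0 PC=2
Step 3: PC=2 exec 'MOV C, B'. After: A=3 B=1 C=1 D=0 ZF=0 PC=3
Step 4: PC=3 exec 'MOV D, 4'. After: A=3 B=1 C=1 D=4 ZF=0 PC=4
Step 5: PC=4 exec 'SUB C, 5'. After: A=3 B=1 C=-4 D=4 ZF=0 PC=5
Step 6: PC=5 exec 'SUB A, 1'. After: A=2 B=1 C=-4 D=4 ZF=0 PC=6
Step 7: PC=6 exec 'JNZ 2'. After: A=2 B=1 C=-4 D=4 ZF=0 PC=2
Step 8: PC=2 exec 'MOV C, B'. After: A=2 B=1 C=1 D=4 ZF=0 PC=3
Step 9: PC=3 exec 'MOV D, 4'. After: A=2 B=1 C=1 D=4 ZF=0 PC=4
Step 10: PC=4 exec 'SUB C, 5'. After: A=2 B=1 C=-4 D=4 ZF=0 PC=5
Step 11: PC=5 exec 'SUB A, 1'. After: A=1 B=1 C=-4 D=4 ZF=0 PC=6
Step 12: PC=6 exec 'JNZ 2'. After: A=1 B=1 C=-4 D=4 ZF=0 PC=2
Step 13: PC=2 exec 'MOV C, B'. After: A=1 B=1 C=1 D=4 ZF=0 PC=3
Step 14: PC=3 exec 'MOV D, 4'. After: A=1 B=1 C=1 D=4 ZF=0 PC=4
Step 15: PC=4 exec 'SUB C, 5'. After: A=1 B=1 C=-4 D=4 ZF=0 PC=5
Step 16: PC=5 exec 'SUB A, 1'. After: A=0 B=1 C=-4 D=4 ZF=1 PC=6
Step 17: PC=6 exec 'JNZ 2'. After: A=0 B=1 C=-4 D=4 ZF=1 PC=7
Step 18: PC=7 exec 'HALT'. After: A=0 B=1 C=-4 D=4 ZF=1 PC=7 HALTED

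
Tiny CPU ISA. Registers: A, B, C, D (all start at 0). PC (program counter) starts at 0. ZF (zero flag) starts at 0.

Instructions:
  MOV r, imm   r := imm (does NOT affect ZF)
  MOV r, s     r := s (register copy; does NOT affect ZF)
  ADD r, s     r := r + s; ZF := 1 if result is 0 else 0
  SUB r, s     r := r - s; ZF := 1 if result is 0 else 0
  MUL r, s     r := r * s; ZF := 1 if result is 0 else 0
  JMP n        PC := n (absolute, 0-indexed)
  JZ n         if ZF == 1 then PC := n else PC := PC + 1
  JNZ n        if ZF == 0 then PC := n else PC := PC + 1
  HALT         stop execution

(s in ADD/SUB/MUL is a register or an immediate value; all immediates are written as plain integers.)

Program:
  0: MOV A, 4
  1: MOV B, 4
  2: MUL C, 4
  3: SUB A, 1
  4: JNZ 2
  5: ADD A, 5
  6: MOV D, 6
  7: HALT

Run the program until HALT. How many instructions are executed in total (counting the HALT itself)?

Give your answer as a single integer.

Step 1: PC=0 exec 'MOV A, 4'. After: A=4 B=0 C=0 D=0 ZF=0 PC=1
Step 2: PC=1 exec 'MOV B, 4'. After: A=4 B=4 C=0 D=0 ZF=0 PC=2
Step 3: PC=2 exec 'MUL C, 4'. After: A=4 B=4 C=0 D=0 ZF=1 PC=3
Step 4: PC=3 exec 'SUB A, 1'. After: A=3 B=4 C=0 D=0 ZF=0 PC=4
Step 5: PC=4 exec 'JNZ 2'. After: A=3 B=4 C=0 D=0 ZF=0 PC=2
Step 6: PC=2 exec 'MUL C, 4'. After: A=3 B=4 C=0 D=0 ZF=1 PC=3
Step 7: PC=3 exec 'SUB A, 1'. After: A=2 B=4 C=0 D=0 ZF=0 PC=4
Step 8: PC=4 exec 'JNZ 2'. After: A=2 B=4 C=0 D=0 ZF=0 PC=2
Step 9: PC=2 exec 'MUL C, 4'. After: A=2 B=4 C=0 D=0 ZF=1 PC=3
Step 10: PC=3 exec 'SUB A, 1'. After: A=1 B=4 C=0 D=0 ZF=0 PC=4
Step 11: PC=4 exec 'JNZ 2'. After: A=1 B=4 C=0 D=0 ZF=0 PC=2
Step 12: PC=2 exec 'MUL C, 4'. After: A=1 B=4 C=0 D=0 ZF=1 PC=3
Step 13: PC=3 exec 'SUB A, 1'. After: A=0 B=4 C=0 D=0 ZF=1 PC=4
Step 14: PC=4 exec 'JNZ 2'. After: A=0 B=4 C=0 D=0 ZF=1 PC=5
Step 15: PC=5 exec 'ADD A, 5'. After: A=5 B=4 C=0 D=0 ZF=0 PC=6
Step 16: PC=6 exec 'MOV D, 6'. After: A=5 B=4 C=0 D=6 ZF=0 PC=7
Step 17: PC=7 exec 'HALT'. After: A=5 B=4 C=0 D=6 ZF=0 PC=7 HALTED
Total instructions executed: 17

Answer: 17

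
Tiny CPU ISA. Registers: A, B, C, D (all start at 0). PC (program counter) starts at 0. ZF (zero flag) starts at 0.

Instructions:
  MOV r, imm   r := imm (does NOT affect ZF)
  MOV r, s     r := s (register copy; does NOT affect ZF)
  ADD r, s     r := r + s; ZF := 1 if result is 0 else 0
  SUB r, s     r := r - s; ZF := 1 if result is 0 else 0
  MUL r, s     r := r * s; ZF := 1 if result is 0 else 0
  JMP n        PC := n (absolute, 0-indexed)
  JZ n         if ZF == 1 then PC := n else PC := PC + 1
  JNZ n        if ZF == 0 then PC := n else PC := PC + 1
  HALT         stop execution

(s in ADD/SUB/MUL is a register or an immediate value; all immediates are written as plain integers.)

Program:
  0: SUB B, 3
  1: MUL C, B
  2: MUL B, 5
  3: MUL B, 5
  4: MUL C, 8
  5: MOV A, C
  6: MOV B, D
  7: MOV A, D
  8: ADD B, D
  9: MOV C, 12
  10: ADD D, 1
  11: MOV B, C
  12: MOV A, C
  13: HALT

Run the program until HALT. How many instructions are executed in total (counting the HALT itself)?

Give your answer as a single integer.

Answer: 14

Derivation:
Step 1: PC=0 exec 'SUB B, 3'. After: A=0 B=-3 C=0 D=0 ZF=0 PC=1
Step 2: PC=1 exec 'MUL C, B'. After: A=0 B=-3 C=0 D=0 ZF=1 PC=2
Step 3: PC=2 exec 'MUL B, 5'. After: A=0 B=-15 C=0 D=0 ZF=0 PC=3
Step 4: PC=3 exec 'MUL B, 5'. After: A=0 B=-75 C=0 D=0 ZF=0 PC=4
Step 5: PC=4 exec 'MUL C, 8'. After: A=0 B=-75 C=0 D=0 ZF=1 PC=5
Step 6: PC=5 exec 'MOV A, C'. After: A=0 B=-75 C=0 D=0 ZF=1 PC=6
Step 7: PC=6 exec 'MOV B, D'. After: A=0 B=0 C=0 D=0 ZF=1 PC=7
Step 8: PC=7 exec 'MOV A, D'. After: A=0 B=0 C=0 D=0 ZF=1 PC=8
Step 9: PC=8 exec 'ADD B, D'. After: A=0 B=0 C=0 D=0 ZF=1 PC=9
Step 10: PC=9 exec 'MOV C, 12'. After: A=0 B=0 C=12 D=0 ZF=1 PC=10
Step 11: PC=10 exec 'ADD D, 1'. After: A=0 B=0 C=12 D=1 ZF=0 PC=11
Step 12: PC=11 exec 'MOV B, C'. After: A=0 B=12 C=12 D=1 ZF=0 PC=12
Step 13: PC=12 exec 'MOV A, C'. After: A=12 B=12 C=12 D=1 ZF=0 PC=13
Step 14: PC=13 exec 'HALT'. After: A=12 B=12 C=12 D=1 ZF=0 PC=13 HALTED
Total instructions executed: 14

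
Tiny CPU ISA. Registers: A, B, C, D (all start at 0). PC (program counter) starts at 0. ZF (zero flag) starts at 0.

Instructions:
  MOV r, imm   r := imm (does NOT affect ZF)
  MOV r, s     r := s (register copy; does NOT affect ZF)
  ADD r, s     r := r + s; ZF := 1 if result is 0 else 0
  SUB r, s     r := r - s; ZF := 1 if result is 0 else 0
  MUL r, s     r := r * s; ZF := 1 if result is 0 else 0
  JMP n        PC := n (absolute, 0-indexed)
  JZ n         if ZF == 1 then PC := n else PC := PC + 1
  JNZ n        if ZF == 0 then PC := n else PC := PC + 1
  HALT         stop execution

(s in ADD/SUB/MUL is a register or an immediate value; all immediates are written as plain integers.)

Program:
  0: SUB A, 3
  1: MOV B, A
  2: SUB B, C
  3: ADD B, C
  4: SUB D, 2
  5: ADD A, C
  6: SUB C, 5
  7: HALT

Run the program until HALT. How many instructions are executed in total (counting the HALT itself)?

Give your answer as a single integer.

Step 1: PC=0 exec 'SUB A, 3'. After: A=-3 B=0 C=0 D=0 ZF=0 PC=1
Step 2: PC=1 exec 'MOV B, A'. After: A=-3 B=-3 C=0 D=0 ZF=0 PC=2
Step 3: PC=2 exec 'SUB B, C'. After: A=-3 B=-3 C=0 D=0 ZF=0 PC=3
Step 4: PC=3 exec 'ADD B, C'. After: A=-3 B=-3 C=0 D=0 ZF=0 PC=4
Step 5: PC=4 exec 'SUB D, 2'. After: A=-3 B=-3 C=0 D=-2 ZF=0 PC=5
Step 6: PC=5 exec 'ADD A, C'. After: A=-3 B=-3 C=0 D=-2 ZF=0 PC=6
Step 7: PC=6 exec 'SUB C, 5'. After: A=-3 B=-3 C=-5 D=-2 ZF=0 PC=7
Step 8: PC=7 exec 'HALT'. After: A=-3 B=-3 C=-5 D=-2 ZF=0 PC=7 HALTED
Total instructions executed: 8

Answer: 8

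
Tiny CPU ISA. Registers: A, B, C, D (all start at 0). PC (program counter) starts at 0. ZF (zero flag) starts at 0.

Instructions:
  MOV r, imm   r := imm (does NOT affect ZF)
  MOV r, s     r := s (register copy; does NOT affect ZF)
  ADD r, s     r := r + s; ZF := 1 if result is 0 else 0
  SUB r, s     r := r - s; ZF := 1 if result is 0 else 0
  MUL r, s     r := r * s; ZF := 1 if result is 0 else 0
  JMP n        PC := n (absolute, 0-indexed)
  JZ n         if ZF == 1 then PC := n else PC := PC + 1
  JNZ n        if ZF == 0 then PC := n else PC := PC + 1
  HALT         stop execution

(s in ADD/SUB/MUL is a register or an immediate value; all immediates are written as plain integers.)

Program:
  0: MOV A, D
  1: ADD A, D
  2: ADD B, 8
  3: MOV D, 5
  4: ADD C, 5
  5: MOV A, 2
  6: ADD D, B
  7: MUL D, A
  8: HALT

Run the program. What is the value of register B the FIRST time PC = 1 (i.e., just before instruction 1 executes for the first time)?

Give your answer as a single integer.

Step 1: PC=0 exec 'MOV A, D'. After: A=0 B=0 C=0 D=0 ZF=0 PC=1
First time PC=1: B=0

0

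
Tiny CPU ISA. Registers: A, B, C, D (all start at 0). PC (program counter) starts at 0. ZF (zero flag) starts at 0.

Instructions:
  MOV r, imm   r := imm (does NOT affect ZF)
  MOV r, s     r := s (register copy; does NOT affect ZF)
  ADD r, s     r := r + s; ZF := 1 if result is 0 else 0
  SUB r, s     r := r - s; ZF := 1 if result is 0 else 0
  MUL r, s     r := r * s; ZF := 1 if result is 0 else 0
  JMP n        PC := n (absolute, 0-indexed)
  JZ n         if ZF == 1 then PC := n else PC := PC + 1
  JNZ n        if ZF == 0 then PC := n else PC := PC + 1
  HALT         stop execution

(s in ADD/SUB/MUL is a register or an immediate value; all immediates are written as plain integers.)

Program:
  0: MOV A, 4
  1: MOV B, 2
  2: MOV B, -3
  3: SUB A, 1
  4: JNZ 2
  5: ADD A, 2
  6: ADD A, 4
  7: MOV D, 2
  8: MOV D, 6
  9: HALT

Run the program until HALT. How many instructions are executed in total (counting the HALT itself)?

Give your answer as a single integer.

Answer: 19

Derivation:
Step 1: PC=0 exec 'MOV A, 4'. After: A=4 B=0 C=0 D=0 ZF=0 PC=1
Step 2: PC=1 exec 'MOV B, 2'. After: A=4 B=2 C=0 D=0 ZF=0 PC=2
Step 3: PC=2 exec 'MOV B, -3'. After: A=4 B=-3 C=0 D=0 ZF=0 PC=3
Step 4: PC=3 exec 'SUB A, 1'. After: A=3 B=-3 C=0 D=0 ZF=0 PC=4
Step 5: PC=4 exec 'JNZ 2'. After: A=3 B=-3 C=0 D=0 ZF=0 PC=2
Step 6: PC=2 exec 'MOV B, -3'. After: A=3 B=-3 C=0 D=0 ZF=0 PC=3
Step 7: PC=3 exec 'SUB A, 1'. After: A=2 B=-3 C=0 D=0 ZF=0 PC=4
Step 8: PC=4 exec 'JNZ 2'. After: A=2 B=-3 C=0 D=0 ZF=0 PC=2
Step 9: PC=2 exec 'MOV B, -3'. After: A=2 B=-3 C=0 D=0 ZF=0 PC=3
Step 10: PC=3 exec 'SUB A, 1'. After: A=1 B=-3 C=0 D=0 ZF=0 PC=4
Step 11: PC=4 exec 'JNZ 2'. After: A=1 B=-3 C=0 D=0 ZF=0 PC=2
Step 12: PC=2 exec 'MOV B, -3'. After: A=1 B=-3 C=0 D=0 ZF=0 PC=3
Step 13: PC=3 exec 'SUB A, 1'. After: A=0 B=-3 C=0 D=0 ZF=1 PC=4
Step 14: PC=4 exec 'JNZ 2'. After: A=0 B=-3 C=0 D=0 ZF=1 PC=5
Step 15: PC=5 exec 'ADD A, 2'. After: A=2 B=-3 C=0 D=0 ZF=0 PC=6
Step 16: PC=6 exec 'ADD A, 4'. After: A=6 B=-3 C=0 D=0 ZF=0 PC=7
Step 17: PC=7 exec 'MOV D, 2'. After: A=6 B=-3 C=0 D=2 ZF=0 PC=8
Step 18: PC=8 exec 'MOV D, 6'. After: A=6 B=-3 C=0 D=6 ZF=0 PC=9
Step 19: PC=9 exec 'HALT'. After: A=6 B=-3 C=0 D=6 ZF=0 PC=9 HALTED
Total instructions executed: 19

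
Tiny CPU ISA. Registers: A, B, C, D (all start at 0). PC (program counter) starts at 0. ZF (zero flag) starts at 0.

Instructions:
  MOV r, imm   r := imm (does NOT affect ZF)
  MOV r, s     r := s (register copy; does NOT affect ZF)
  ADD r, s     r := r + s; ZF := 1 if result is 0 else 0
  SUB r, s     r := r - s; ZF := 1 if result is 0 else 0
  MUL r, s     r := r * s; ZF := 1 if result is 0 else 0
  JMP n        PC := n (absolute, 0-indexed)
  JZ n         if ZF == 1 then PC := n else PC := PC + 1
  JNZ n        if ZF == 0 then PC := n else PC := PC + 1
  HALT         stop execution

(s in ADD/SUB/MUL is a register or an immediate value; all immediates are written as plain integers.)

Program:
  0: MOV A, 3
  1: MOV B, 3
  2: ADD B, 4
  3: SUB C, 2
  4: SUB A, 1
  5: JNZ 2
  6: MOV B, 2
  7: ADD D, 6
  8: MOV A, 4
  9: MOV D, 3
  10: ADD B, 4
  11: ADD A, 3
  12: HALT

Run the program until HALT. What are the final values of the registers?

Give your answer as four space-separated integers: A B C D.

Step 1: PC=0 exec 'MOV A, 3'. After: A=3 B=0 C=0 D=0 ZF=0 PC=1
Step 2: PC=1 exec 'MOV B, 3'. After: A=3 B=3 C=0 D=0 ZF=0 PC=2
Step 3: PC=2 exec 'ADD B, 4'. After: A=3 B=7 C=0 D=0 ZF=0 PC=3
Step 4: PC=3 exec 'SUB C, 2'. After: A=3 B=7 C=-2 D=0 ZF=0 PC=4
Step 5: PC=4 exec 'SUB A, 1'. After: A=2 B=7 C=-2 D=0 ZF=0 PC=5
Step 6: PC=5 exec 'JNZ 2'. After: A=2 B=7 C=-2 D=0 ZF=0 PC=2
Step 7: PC=2 exec 'ADD B, 4'. After: A=2 B=11 C=-2 D=0 ZF=0 PC=3
Step 8: PC=3 exec 'SUB C, 2'. After: A=2 B=11 C=-4 D=0 ZF=0 PC=4
Step 9: PC=4 exec 'SUB A, 1'. After: A=1 B=11 C=-4 D=0 ZF=0 PC=5
Step 10: PC=5 exec 'JNZ 2'. After: A=1 B=11 C=-4 D=0 ZF=0 PC=2
Step 11: PC=2 exec 'ADD B, 4'. After: A=1 B=15 C=-4 D=0 ZF=0 PC=3
Step 12: PC=3 exec 'SUB C, 2'. After: A=1 B=15 C=-6 D=0 ZF=0 PC=4
Step 13: PC=4 exec 'SUB A, 1'. After: A=0 B=15 C=-6 D=0 ZF=1 PC=5
Step 14: PC=5 exec 'JNZ 2'. After: A=0 B=15 C=-6 D=0 ZF=1 PC=6
Step 15: PC=6 exec 'MOV B, 2'. After: A=0 B=2 C=-6 D=0 ZF=1 PC=7
Step 16: PC=7 exec 'ADD D, 6'. After: A=0 B=2 C=-6 D=6 ZF=0 PC=8
Step 17: PC=8 exec 'MOV A, 4'. After: A=4 B=2 C=-6 D=6 ZF=0 PC=9
Step 18: PC=9 exec 'MOV D, 3'. After: A=4 B=2 C=-6 D=3 ZF=0 PC=10
Step 19: PC=10 exec 'ADD B, 4'. After: A=4 B=6 C=-6 D=3 ZF=0 PC=11
Step 20: PC=11 exec 'ADD A, 3'. After: A=7 B=6 C=-6 D=3 ZF=0 PC=12
Step 21: PC=12 exec 'HALT'. After: A=7 B=6 C=-6 D=3 ZF=0 PC=12 HALTED

Answer: 7 6 -6 3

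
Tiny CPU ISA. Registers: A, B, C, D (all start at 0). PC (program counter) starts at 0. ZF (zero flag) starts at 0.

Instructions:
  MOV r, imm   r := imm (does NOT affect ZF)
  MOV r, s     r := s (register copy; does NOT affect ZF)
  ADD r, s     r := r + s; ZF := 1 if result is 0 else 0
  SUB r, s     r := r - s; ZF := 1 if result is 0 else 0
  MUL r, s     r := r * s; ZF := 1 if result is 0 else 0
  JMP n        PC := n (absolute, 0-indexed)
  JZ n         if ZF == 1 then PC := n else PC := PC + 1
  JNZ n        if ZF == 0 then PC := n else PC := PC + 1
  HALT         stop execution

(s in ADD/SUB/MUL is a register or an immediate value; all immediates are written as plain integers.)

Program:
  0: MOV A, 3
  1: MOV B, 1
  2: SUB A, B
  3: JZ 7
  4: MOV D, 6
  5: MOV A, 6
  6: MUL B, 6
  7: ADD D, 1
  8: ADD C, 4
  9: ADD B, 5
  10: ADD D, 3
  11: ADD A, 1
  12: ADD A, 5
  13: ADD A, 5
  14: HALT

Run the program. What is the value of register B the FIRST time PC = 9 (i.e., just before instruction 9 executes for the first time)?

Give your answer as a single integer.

Step 1: PC=0 exec 'MOV A, 3'. After: A=3 B=0 C=0 D=0 ZF=0 PC=1
Step 2: PC=1 exec 'MOV B, 1'. After: A=3 B=1 C=0 D=0 ZF=0 PC=2
Step 3: PC=2 exec 'SUB A, B'. After: A=2 B=1 C=0 D=0 ZF=0 PC=3
Step 4: PC=3 exec 'JZ 7'. After: A=2 B=1 C=0 D=0 ZF=0 PC=4
Step 5: PC=4 exec 'MOV D, 6'. After: A=2 B=1 C=0 D=6 ZF=0 PC=5
Step 6: PC=5 exec 'MOV A, 6'. After: A=6 B=1 C=0 D=6 ZF=0 PC=6
Step 7: PC=6 exec 'MUL B, 6'. After: A=6 B=6 C=0 D=6 ZF=0 PC=7
Step 8: PC=7 exec 'ADD D, 1'. After: A=6 B=6 C=0 D=7 ZF=0 PC=8
Step 9: PC=8 exec 'ADD C, 4'. After: A=6 B=6 C=4 D=7 ZF=0 PC=9
First time PC=9: B=6

6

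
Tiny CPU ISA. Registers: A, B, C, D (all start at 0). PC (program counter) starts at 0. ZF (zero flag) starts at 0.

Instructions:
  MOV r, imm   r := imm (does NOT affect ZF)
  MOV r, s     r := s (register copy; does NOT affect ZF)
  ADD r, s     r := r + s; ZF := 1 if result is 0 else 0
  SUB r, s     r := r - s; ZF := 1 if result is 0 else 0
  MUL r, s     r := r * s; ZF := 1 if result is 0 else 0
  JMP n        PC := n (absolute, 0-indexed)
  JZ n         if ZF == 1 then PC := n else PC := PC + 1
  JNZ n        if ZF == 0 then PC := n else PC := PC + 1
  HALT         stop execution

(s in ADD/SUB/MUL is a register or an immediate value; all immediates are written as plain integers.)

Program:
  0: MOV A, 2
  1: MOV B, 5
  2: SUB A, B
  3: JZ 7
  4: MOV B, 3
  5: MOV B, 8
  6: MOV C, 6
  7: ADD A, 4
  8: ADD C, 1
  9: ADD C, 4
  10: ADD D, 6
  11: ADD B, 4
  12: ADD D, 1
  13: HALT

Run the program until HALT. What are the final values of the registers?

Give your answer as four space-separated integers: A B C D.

Step 1: PC=0 exec 'MOV A, 2'. After: A=2 B=0 C=0 D=0 ZF=0 PC=1
Step 2: PC=1 exec 'MOV B, 5'. After: A=2 B=5 C=0 D=0 ZF=0 PC=2
Step 3: PC=2 exec 'SUB A, B'. After: A=-3 B=5 C=0 D=0 ZF=0 PC=3
Step 4: PC=3 exec 'JZ 7'. After: A=-3 B=5 C=0 D=0 ZF=0 PC=4
Step 5: PC=4 exec 'MOV B, 3'. After: A=-3 B=3 C=0 D=0 ZF=0 PC=5
Step 6: PC=5 exec 'MOV B, 8'. After: A=-3 B=8 C=0 D=0 ZF=0 PC=6
Step 7: PC=6 exec 'MOV C, 6'. After: A=-3 B=8 C=6 D=0 ZF=0 PC=7
Step 8: PC=7 exec 'ADD A, 4'. After: A=1 B=8 C=6 D=0 ZF=0 PC=8
Step 9: PC=8 exec 'ADD C, 1'. After: A=1 B=8 C=7 D=0 ZF=0 PC=9
Step 10: PC=9 exec 'ADD C, 4'. After: A=1 B=8 C=11 D=0 ZF=0 PC=10
Step 11: PC=10 exec 'ADD D, 6'. After: A=1 B=8 C=11 D=6 ZF=0 PC=11
Step 12: PC=11 exec 'ADD B, 4'. After: A=1 B=12 C=11 D=6 ZF=0 PC=12
Step 13: PC=12 exec 'ADD D, 1'. After: A=1 B=12 C=11 D=7 ZF=0 PC=13
Step 14: PC=13 exec 'HALT'. After: A=1 B=12 C=11 D=7 ZF=0 PC=13 HALTED

Answer: 1 12 11 7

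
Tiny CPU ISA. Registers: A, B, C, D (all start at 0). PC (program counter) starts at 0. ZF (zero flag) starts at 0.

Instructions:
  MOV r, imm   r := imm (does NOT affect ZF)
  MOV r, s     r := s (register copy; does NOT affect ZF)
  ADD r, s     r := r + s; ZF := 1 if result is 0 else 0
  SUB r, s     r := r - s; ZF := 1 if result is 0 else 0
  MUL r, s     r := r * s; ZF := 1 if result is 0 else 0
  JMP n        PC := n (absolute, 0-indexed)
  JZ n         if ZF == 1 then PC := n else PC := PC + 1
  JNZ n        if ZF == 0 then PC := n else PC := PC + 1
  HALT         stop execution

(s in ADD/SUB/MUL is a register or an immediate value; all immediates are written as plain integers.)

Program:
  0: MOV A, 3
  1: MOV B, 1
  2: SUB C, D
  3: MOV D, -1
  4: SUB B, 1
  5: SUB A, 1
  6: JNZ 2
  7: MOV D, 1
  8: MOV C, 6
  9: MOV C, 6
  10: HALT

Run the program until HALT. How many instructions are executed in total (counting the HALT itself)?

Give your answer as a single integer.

Answer: 21

Derivation:
Step 1: PC=0 exec 'MOV A, 3'. After: A=3 B=0 C=0 D=0 ZF=0 PC=1
Step 2: PC=1 exec 'MOV B, 1'. After: A=3 B=1 C=0 D=0 ZF=0 PC=2
Step 3: PC=2 exec 'SUB C, D'. After: A=3 B=1 C=0 D=0 ZF=1 PC=3
Step 4: PC=3 exec 'MOV D, -1'. After: A=3 B=1 C=0 D=-1 ZF=1 PC=4
Step 5: PC=4 exec 'SUB B, 1'. After: A=3 B=0 C=0 D=-1 ZF=1 PC=5
Step 6: PC=5 exec 'SUB A, 1'. After: A=2 B=0 C=0 D=-1 ZF=0 PC=6
Step 7: PC=6 exec 'JNZ 2'. After: A=2 B=0 C=0 D=-1 ZF=0 PC=2
Step 8: PC=2 exec 'SUB C, D'. After: A=2 B=0 C=1 D=-1 ZF=0 PC=3
Step 9: PC=3 exec 'MOV D, -1'. After: A=2 B=0 C=1 D=-1 ZF=0 PC=4
Step 10: PC=4 exec 'SUB B, 1'. After: A=2 B=-1 C=1 D=-1 ZF=0 PC=5
Step 11: PC=5 exec 'SUB A, 1'. After: A=1 B=-1 C=1 D=-1 ZF=0 PC=6
Step 12: PC=6 exec 'JNZ 2'. After: A=1 B=-1 C=1 D=-1 ZF=0 PC=2
Step 13: PC=2 exec 'SUB C, D'. After: A=1 B=-1 C=2 D=-1 ZF=0 PC=3
Step 14: PC=3 exec 'MOV D, -1'. After: A=1 B=-1 C=2 D=-1 ZF=0 PC=4
Step 15: PC=4 exec 'SUB B, 1'. After: A=1 B=-2 C=2 D=-1 ZF=0 PC=5
Step 16: PC=5 exec 'SUB A, 1'. After: A=0 B=-2 C=2 D=-1 ZF=1 PC=6
Step 17: PC=6 exec 'JNZ 2'. After: A=0 B=-2 C=2 D=-1 ZF=1 PC=7
Step 18: PC=7 exec 'MOV D, 1'. After: A=0 B=-2 C=2 D=1 ZF=1 PC=8
Step 19: PC=8 exec 'MOV C, 6'. After: A=0 B=-2 C=6 D=1 ZF=1 PC=9
Step 20: PC=9 exec 'MOV C, 6'. After: A=0 B=-2 C=6 D=1 ZF=1 PC=10
Step 21: PC=10 exec 'HALT'. After: A=0 B=-2 C=6 D=1 ZF=1 PC=10 HALTED
Total instructions executed: 21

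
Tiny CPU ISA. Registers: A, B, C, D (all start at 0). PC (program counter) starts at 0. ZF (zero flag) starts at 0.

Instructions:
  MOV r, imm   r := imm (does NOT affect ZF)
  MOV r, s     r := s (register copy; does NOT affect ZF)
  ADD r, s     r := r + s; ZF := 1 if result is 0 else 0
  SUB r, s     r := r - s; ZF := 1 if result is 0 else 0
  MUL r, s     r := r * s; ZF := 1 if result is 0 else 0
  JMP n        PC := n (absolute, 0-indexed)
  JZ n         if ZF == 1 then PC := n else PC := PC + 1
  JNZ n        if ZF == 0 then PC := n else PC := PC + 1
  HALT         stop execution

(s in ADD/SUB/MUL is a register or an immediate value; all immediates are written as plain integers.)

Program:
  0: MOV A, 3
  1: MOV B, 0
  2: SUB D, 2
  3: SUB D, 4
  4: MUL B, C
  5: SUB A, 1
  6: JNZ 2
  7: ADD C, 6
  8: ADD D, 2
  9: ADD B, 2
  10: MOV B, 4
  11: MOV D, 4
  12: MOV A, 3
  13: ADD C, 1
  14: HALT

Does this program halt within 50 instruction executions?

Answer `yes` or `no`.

Answer: yes

Derivation:
Step 1: PC=0 exec 'MOV A, 3'. After: A=3 B=0 C=0 D=0 ZF=0 PC=1
Step 2: PC=1 exec 'MOV B, 0'. After: A=3 B=0 C=0 D=0 ZF=0 PC=2
Step 3: PC=2 exec 'SUB D, 2'. After: A=3 B=0 C=0 D=-2 ZF=0 PC=3
Step 4: PC=3 exec 'SUB D, 4'. After: A=3 B=0 C=0 D=-6 ZF=0 PC=4
Step 5: PC=4 exec 'MUL B, C'. After: A=3 B=0 C=0 D=-6 ZF=1 PC=5
Step 6: PC=5 exec 'SUB A, 1'. After: A=2 B=0 C=0 D=-6 ZF=0 PC=6
Step 7: PC=6 exec 'JNZ 2'. After: A=2 B=0 C=0 D=-6 ZF=0 PC=2
Step 8: PC=2 exec 'SUB D, 2'. After: A=2 B=0 C=0 D=-8 ZF=0 PC=3
Step 9: PC=3 exec 'SUB D, 4'. After: A=2 B=0 C=0 D=-12 ZF=0 PC=4
Step 10: PC=4 exec 'MUL B, C'. After: A=2 B=0 C=0 D=-12 ZF=1 PC=5
Step 11: PC=5 exec 'SUB A, 1'. After: A=1 B=0 C=0 D=-12 ZF=0 PC=6
Step 12: PC=6 exec 'JNZ 2'. After: A=1 B=0 C=0 D=-12 ZF=0 PC=2
Step 13: PC=2 exec 'SUB D, 2'. After: A=1 B=0 C=0 D=-14 ZF=0 PC=3
Step 14: PC=3 exec 'SUB D, 4'. After: A=1 B=0 C=0 D=-18 ZF=0 PC=4
Step 15: PC=4 exec 'MUL B, C'. After: A=1 B=0 C=0 D=-18 ZF=1 PC=5
Step 16: PC=5 exec 'SUB A, 1'. After: A=0 B=0 C=0 D=-18 ZF=1 PC=6
Step 17: PC=6 exec 'JNZ 2'. After: A=0 B=0 C=0 D=-18 ZF=1 PC=7
Step 18: PC=7 exec 'ADD C, 6'. After: A=0 B=0 C=6 D=-18 ZF=0 PC=8
Step 19: PC=8 exec 'ADD D, 2'. After: A=0 B=0 C=6 D=-16 ZF=0 PC=9
Step 20: PC=9 exec 'ADD B, 2'. After: A=0 B=2 C=6 D=-16 ZF=0 PC=10
Step 21: PC=10 exec 'MOV B, 4'. After: A=0 B=4 C=6 D=-16 ZF=0 PC=11
Step 22: PC=11 exec 'MOV D, 4'. After: A=0 B=4 C=6 D=4 ZF=0 PC=12
Step 23: PC=12 exec 'MOV A, 3'. After: A=3 B=4 C=6 D=4 ZF=0 PC=13
Step 24: PC=13 exec 'ADD C, 1'. After: A=3 B=4 C=7 D=4 ZF=0 PC=14
Step 25: PC=14 exec 'HALT'. After: A=3 B=4 C=7 D=4 ZF=0 PC=14 HALTED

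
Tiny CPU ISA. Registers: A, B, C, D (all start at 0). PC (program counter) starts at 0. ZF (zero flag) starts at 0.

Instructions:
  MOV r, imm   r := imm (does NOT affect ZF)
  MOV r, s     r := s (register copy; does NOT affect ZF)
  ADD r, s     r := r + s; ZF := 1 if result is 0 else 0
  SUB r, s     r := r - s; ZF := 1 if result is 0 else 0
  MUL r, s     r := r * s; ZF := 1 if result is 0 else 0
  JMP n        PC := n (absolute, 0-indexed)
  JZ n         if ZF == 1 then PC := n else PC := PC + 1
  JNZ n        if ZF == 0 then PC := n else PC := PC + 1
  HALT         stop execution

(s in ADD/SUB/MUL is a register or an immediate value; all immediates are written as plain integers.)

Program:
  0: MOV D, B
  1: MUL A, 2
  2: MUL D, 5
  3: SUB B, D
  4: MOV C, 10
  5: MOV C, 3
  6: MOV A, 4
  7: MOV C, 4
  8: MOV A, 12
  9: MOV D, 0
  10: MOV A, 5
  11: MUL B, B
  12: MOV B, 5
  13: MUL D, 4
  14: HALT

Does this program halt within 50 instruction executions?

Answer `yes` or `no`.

Step 1: PC=0 exec 'MOV D, B'. After: A=0 B=0 C=0 D=0 ZF=0 PC=1
Step 2: PC=1 exec 'MUL A, 2'. After: A=0 B=0 C=0 D=0 ZF=1 PC=2
Step 3: PC=2 exec 'MUL D, 5'. After: A=0 B=0 C=0 D=0 ZF=1 PC=3
Step 4: PC=3 exec 'SUB B, D'. After: A=0 B=0 C=0 D=0 ZF=1 PC=4
Step 5: PC=4 exec 'MOV C, 10'. After: A=0 B=0 C=10 D=0 ZF=1 PC=5
Step 6: PC=5 exec 'MOV C, 3'. After: A=0 B=0 C=3 D=0 ZF=1 PC=6
Step 7: PC=6 exec 'MOV A, 4'. After: A=4 B=0 C=3 D=0 ZF=1 PC=7
Step 8: PC=7 exec 'MOV C, 4'. After: A=4 B=0 C=4 D=0 ZF=1 PC=8
Step 9: PC=8 exec 'MOV A, 12'. After: A=12 B=0 C=4 D=0 ZF=1 PC=9
Step 10: PC=9 exec 'MOV D, 0'. After: A=12 B=0 C=4 D=0 ZF=1 PC=10
Step 11: PC=10 exec 'MOV A, 5'. After: A=5 B=0 C=4 D=0 ZF=1 PC=11
Step 12: PC=11 exec 'MUL B, B'. After: A=5 B=0 C=4 D=0 ZF=1 PC=12
Step 13: PC=12 exec 'MOV B, 5'. After: A=5 B=5 C=4 D=0 ZF=1 PC=13
Step 14: PC=13 exec 'MUL D, 4'. After: A=5 B=5 C=4 D=0 ZF=1 PC=14
Step 15: PC=14 exec 'HALT'. After: A=5 B=5 C=4 D=0 ZF=1 PC=14 HALTED

Answer: yes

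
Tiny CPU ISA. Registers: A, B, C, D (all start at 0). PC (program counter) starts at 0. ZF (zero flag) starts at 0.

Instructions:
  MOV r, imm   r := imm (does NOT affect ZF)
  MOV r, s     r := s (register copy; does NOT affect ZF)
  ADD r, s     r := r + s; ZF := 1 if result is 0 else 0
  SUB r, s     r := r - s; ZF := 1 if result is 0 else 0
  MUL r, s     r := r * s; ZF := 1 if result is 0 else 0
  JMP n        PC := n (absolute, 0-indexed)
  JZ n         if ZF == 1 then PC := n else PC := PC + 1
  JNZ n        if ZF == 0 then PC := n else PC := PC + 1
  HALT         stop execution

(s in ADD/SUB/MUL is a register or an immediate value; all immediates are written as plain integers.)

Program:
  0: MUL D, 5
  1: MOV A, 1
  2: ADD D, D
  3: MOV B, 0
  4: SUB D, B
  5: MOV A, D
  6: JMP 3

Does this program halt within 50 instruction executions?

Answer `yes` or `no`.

Step 1: PC=0 exec 'MUL D, 5'. After: A=0 B=0 C=0 D=0 ZF=1 PC=1
Step 2: PC=1 exec 'MOV A, 1'. After: A=1 B=0 C=0 D=0 ZF=1 PC=2
Step 3: PC=2 exec 'ADD D, D'. After: A=1 B=0 C=0 D=0 ZF=1 PC=3
Step 4: PC=3 exec 'MOV B, 0'. After: A=1 B=0 C=0 D=0 ZF=1 PC=4
Step 5: PC=4 exec 'SUB D, B'. After: A=1 B=0 C=0 D=0 ZF=1 PC=5
Step 6: PC=5 exec 'MOV A, D'. After: A=0 B=0 C=0 D=0 ZF=1 PC=6
Step 7: PC=6 exec 'JMP 3'. After: A=0 B=0 C=0 D=0 ZF=1 PC=3
Step 8: PC=3 exec 'MOV B, 0'. After: A=0 B=0 C=0 D=0 ZF=1 PC=4
Step 9: PC=4 exec 'SUB D, B'. After: A=0 B=0 C=0 D=0 ZF=1 PC=5
Step 10: PC=5 exec 'MOV A, D'. After: A=0 B=0 C=0 D=0 ZF=1 PC=6
State after step 10 equals state after step 6: the program is in a cycle of length 4 and will never halt.

Answer: no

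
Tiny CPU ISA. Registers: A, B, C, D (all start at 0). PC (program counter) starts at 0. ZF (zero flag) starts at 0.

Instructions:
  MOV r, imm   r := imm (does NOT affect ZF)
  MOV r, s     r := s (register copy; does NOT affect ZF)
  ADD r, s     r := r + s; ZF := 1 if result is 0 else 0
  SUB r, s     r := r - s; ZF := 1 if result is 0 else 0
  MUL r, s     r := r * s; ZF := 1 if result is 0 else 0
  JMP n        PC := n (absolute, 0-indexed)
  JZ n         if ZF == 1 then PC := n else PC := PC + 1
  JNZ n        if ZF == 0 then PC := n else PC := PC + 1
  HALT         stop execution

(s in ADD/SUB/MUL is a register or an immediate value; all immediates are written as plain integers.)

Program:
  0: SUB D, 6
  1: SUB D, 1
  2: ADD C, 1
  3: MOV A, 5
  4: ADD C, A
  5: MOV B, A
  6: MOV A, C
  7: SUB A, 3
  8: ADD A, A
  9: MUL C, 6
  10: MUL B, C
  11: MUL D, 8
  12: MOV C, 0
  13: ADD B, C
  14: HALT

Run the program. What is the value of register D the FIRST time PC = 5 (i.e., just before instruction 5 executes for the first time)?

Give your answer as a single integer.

Step 1: PC=0 exec 'SUB D, 6'. After: A=0 B=0 C=0 D=-6 ZF=0 PC=1
Step 2: PC=1 exec 'SUB D, 1'. After: A=0 B=0 C=0 D=-7 ZF=0 PC=2
Step 3: PC=2 exec 'ADD C, 1'. After: A=0 B=0 C=1 D=-7 ZF=0 PC=3
Step 4: PC=3 exec 'MOV A, 5'. After: A=5 B=0 C=1 D=-7 ZF=0 PC=4
Step 5: PC=4 exec 'ADD C, A'. After: A=5 B=0 C=6 D=-7 ZF=0 PC=5
First time PC=5: D=-7

-7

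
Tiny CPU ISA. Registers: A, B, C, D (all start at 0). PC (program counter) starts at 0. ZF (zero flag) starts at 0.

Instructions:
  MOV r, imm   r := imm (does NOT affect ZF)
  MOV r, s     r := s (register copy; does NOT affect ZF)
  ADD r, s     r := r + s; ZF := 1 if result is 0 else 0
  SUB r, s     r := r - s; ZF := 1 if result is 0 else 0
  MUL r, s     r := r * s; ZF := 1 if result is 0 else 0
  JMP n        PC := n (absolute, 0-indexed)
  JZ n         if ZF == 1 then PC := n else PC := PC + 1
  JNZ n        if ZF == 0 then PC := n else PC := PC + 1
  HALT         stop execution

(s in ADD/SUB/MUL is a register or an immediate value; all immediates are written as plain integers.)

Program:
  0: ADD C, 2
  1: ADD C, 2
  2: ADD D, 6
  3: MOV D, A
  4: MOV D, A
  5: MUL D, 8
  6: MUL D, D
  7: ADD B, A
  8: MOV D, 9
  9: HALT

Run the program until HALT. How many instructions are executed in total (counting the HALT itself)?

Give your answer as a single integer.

Step 1: PC=0 exec 'ADD C, 2'. After: A=0 B=0 C=2 D=0 ZF=0 PC=1
Step 2: PC=1 exec 'ADD C, 2'. After: A=0 B=0 C=4 D=0 ZF=0 PC=2
Step 3: PC=2 exec 'ADD D, 6'. After: A=0 B=0 C=4 D=6 ZF=0 PC=3
Step 4: PC=3 exec 'MOV D, A'. After: A=0 B=0 C=4 D=0 ZF=0 PC=4
Step 5: PC=4 exec 'MOV D, A'. After: A=0 B=0 C=4 D=0 ZF=0 PC=5
Step 6: PC=5 exec 'MUL D, 8'. After: A=0 B=0 C=4 D=0 ZF=1 PC=6
Step 7: PC=6 exec 'MUL D, D'. After: A=0 B=0 C=4 D=0 ZF=1 PC=7
Step 8: PC=7 exec 'ADD B, A'. After: A=0 B=0 C=4 D=0 ZF=1 PC=8
Step 9: PC=8 exec 'MOV D, 9'. After: A=0 B=0 C=4 D=9 ZF=1 PC=9
Step 10: PC=9 exec 'HALT'. After: A=0 B=0 C=4 D=9 ZF=1 PC=9 HALTED
Total instructions executed: 10

Answer: 10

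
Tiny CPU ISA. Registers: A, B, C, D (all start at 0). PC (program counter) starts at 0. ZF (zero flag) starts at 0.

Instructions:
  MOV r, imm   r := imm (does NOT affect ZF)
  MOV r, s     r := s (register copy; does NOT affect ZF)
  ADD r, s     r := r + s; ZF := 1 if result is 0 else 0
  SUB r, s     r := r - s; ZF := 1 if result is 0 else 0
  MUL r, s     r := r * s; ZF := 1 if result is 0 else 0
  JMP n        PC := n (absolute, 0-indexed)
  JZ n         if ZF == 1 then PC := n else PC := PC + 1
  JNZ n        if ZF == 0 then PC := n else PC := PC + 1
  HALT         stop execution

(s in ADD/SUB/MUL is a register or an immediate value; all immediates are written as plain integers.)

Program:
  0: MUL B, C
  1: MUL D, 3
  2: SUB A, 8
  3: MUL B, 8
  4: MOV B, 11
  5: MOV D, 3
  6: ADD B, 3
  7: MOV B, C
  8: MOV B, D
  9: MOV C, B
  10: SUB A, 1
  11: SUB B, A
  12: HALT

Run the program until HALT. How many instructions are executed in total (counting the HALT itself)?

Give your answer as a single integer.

Step 1: PC=0 exec 'MUL B, C'. After: A=0 B=0 C=0 D=0 ZF=1 PC=1
Step 2: PC=1 exec 'MUL D, 3'. After: A=0 B=0 C=0 D=0 ZF=1 PC=2
Step 3: PC=2 exec 'SUB A, 8'. After: A=-8 B=0 C=0 D=0 ZF=0 PC=3
Step 4: PC=3 exec 'MUL B, 8'. After: A=-8 B=0 C=0 D=0 ZF=1 PC=4
Step 5: PC=4 exec 'MOV B, 11'. After: A=-8 B=11 C=0 D=0 ZF=1 PC=5
Step 6: PC=5 exec 'MOV D, 3'. After: A=-8 B=11 C=0 D=3 ZF=1 PC=6
Step 7: PC=6 exec 'ADD B, 3'. After: A=-8 B=14 C=0 D=3 ZF=0 PC=7
Step 8: PC=7 exec 'MOV B, C'. After: A=-8 B=0 C=0 D=3 ZF=0 PC=8
Step 9: PC=8 exec 'MOV B, D'. After: A=-8 B=3 C=0 D=3 ZF=0 PC=9
Step 10: PC=9 exec 'MOV C, B'. After: A=-8 B=3 C=3 D=3 ZF=0 PC=10
Step 11: PC=10 exec 'SUB A, 1'. After: A=-9 B=3 C=3 D=3 ZF=0 PC=11
Step 12: PC=11 exec 'SUB B, A'. After: A=-9 B=12 C=3 D=3 ZF=0 PC=12
Step 13: PC=12 exec 'HALT'. After: A=-9 B=12 C=3 D=3 ZF=0 PC=12 HALTED
Total instructions executed: 13

Answer: 13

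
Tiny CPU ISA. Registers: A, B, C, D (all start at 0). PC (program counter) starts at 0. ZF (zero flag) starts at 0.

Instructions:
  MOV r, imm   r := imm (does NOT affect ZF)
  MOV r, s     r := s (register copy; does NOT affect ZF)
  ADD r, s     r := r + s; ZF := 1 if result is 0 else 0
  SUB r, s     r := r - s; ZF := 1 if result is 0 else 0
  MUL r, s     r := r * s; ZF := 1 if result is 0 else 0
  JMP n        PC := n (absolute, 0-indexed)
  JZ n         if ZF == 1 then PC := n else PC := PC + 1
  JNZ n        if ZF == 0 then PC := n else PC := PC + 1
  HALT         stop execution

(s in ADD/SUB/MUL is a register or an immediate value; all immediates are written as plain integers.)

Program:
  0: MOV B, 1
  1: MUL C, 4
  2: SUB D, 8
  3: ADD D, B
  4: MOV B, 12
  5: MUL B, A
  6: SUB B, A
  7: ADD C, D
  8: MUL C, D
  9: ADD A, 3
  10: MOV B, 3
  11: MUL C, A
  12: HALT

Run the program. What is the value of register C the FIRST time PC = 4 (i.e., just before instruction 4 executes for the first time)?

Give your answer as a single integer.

Step 1: PC=0 exec 'MOV B, 1'. After: A=0 B=1 C=0 D=0 ZF=0 PC=1
Step 2: PC=1 exec 'MUL C, 4'. After: A=0 B=1 C=0 D=0 ZF=1 PC=2
Step 3: PC=2 exec 'SUB D, 8'. After: A=0 B=1 C=0 D=-8 ZF=0 PC=3
Step 4: PC=3 exec 'ADD D, B'. After: A=0 B=1 C=0 D=-7 ZF=0 PC=4
First time PC=4: C=0

0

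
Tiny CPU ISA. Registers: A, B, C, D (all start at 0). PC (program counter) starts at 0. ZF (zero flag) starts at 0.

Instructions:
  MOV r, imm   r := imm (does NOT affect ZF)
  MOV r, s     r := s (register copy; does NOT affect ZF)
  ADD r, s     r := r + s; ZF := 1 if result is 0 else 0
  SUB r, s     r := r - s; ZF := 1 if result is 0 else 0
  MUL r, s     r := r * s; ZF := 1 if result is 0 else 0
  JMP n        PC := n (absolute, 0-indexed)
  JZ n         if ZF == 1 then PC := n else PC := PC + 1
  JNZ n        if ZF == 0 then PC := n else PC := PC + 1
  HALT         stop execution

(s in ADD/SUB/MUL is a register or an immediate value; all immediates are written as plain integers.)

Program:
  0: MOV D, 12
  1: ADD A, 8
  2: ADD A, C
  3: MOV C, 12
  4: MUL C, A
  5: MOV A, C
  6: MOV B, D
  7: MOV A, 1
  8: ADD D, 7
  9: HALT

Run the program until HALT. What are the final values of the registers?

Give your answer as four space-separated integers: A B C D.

Answer: 1 12 96 19

Derivation:
Step 1: PC=0 exec 'MOV D, 12'. After: A=0 B=0 C=0 D=12 ZF=0 PC=1
Step 2: PC=1 exec 'ADD A, 8'. After: A=8 B=0 C=0 D=12 ZF=0 PC=2
Step 3: PC=2 exec 'ADD A, C'. After: A=8 B=0 C=0 D=12 ZF=0 PC=3
Step 4: PC=3 exec 'MOV C, 12'. After: A=8 B=0 C=12 D=12 ZF=0 PC=4
Step 5: PC=4 exec 'MUL C, A'. After: A=8 B=0 C=96 D=12 ZF=0 PC=5
Step 6: PC=5 exec 'MOV A, C'. After: A=96 B=0 C=96 D=12 ZF=0 PC=6
Step 7: PC=6 exec 'MOV B, D'. After: A=96 B=12 C=96 D=12 ZF=0 PC=7
Step 8: PC=7 exec 'MOV A, 1'. After: A=1 B=12 C=96 D=12 ZF=0 PC=8
Step 9: PC=8 exec 'ADD D, 7'. After: A=1 B=12 C=96 D=19 ZF=0 PC=9
Step 10: PC=9 exec 'HALT'. After: A=1 B=12 C=96 D=19 ZF=0 PC=9 HALTED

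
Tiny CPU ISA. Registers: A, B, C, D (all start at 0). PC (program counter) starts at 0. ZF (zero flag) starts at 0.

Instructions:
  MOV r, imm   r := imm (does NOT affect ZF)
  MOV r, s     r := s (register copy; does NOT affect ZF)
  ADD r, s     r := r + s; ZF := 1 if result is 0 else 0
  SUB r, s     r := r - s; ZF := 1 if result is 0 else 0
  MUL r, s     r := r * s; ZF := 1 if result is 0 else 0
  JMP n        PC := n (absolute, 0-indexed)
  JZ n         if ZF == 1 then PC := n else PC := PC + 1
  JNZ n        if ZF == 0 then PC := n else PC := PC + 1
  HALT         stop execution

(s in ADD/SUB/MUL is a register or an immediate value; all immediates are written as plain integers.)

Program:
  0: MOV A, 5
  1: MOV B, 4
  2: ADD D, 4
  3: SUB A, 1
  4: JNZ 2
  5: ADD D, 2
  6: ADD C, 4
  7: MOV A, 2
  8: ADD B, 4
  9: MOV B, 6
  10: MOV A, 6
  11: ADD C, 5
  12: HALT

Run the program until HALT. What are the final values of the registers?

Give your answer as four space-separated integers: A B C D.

Step 1: PC=0 exec 'MOV A, 5'. After: A=5 B=0 C=0 D=0 ZF=0 PC=1
Step 2: PC=1 exec 'MOV B, 4'. After: A=5 B=4 C=0 D=0 ZF=0 PC=2
Step 3: PC=2 exec 'ADD D, 4'. After: A=5 B=4 C=0 D=4 ZF=0 PC=3
Step 4: PC=3 exec 'SUB A, 1'. After: A=4 B=4 C=0 D=4 ZF=0 PC=4
Step 5: PC=4 exec 'JNZ 2'. After: A=4 B=4 C=0 D=4 ZF=0 PC=2
Step 6: PC=2 exec 'ADD D, 4'. After: A=4 B=4 C=0 D=8 ZF=0 PC=3
Step 7: PC=3 exec 'SUB A, 1'. After: A=3 B=4 C=0 D=8 ZF=0 PC=4
Step 8: PC=4 exec 'JNZ 2'. After: A=3 B=4 C=0 D=8 ZF=0 PC=2
Step 9: PC=2 exec 'ADD D, 4'. After: A=3 B=4 C=0 D=12 ZF=0 PC=3
Step 10: PC=3 exec 'SUB A, 1'. After: A=2 B=4 C=0 D=12 ZF=0 PC=4
Step 11: PC=4 exec 'JNZ 2'. After: A=2 B=4 C=0 D=12 ZF=0 PC=2
Step 12: PC=2 exec 'ADD D, 4'. After: A=2 B=4 C=0 D=16 ZF=0 PC=3
Step 13: PC=3 exec 'SUB A, 1'. After: A=1 B=4 C=0 D=16 ZF=0 PC=4
Step 14: PC=4 exec 'JNZ 2'. After: A=1 B=4 C=0 D=16 ZF=0 PC=2
Step 15: PC=2 exec 'ADD D, 4'. After: A=1 B=4 C=0 D=20 ZF=0 PC=3
Step 16: PC=3 exec 'SUB A, 1'. After: A=0 B=4 C=0 D=20 ZF=1 PC=4
Step 17: PC=4 exec 'JNZ 2'. After: A=0 B=4 C=0 D=20 ZF=1 PC=5
Step 18: PC=5 exec 'ADD D, 2'. After: A=0 B=4 C=0 D=22 ZF=0 PC=6
Step 19: PC=6 exec 'ADD C, 4'. After: A=0 B=4 C=4 D=22 ZF=0 PC=7
Step 20: PC=7 exec 'MOV A, 2'. After: A=2 B=4 C=4 D=22 ZF=0 PC=8
Step 21: PC=8 exec 'ADD B, 4'. After: A=2 B=8 C=4 D=22 ZF=0 PC=9
Step 22: PC=9 exec 'MOV B, 6'. After: A=2 B=6 C=4 D=22 ZF=0 PC=10
Step 23: PC=10 exec 'MOV A, 6'. After: A=6 B=6 C=4 D=22 ZF=0 PC=11
Step 24: PC=11 exec 'ADD C, 5'. After: A=6 B=6 C=9 D=22 ZF=0 PC=12
Step 25: PC=12 exec 'HALT'. After: A=6 B=6 C=9 D=22 ZF=0 PC=12 HALTED

Answer: 6 6 9 22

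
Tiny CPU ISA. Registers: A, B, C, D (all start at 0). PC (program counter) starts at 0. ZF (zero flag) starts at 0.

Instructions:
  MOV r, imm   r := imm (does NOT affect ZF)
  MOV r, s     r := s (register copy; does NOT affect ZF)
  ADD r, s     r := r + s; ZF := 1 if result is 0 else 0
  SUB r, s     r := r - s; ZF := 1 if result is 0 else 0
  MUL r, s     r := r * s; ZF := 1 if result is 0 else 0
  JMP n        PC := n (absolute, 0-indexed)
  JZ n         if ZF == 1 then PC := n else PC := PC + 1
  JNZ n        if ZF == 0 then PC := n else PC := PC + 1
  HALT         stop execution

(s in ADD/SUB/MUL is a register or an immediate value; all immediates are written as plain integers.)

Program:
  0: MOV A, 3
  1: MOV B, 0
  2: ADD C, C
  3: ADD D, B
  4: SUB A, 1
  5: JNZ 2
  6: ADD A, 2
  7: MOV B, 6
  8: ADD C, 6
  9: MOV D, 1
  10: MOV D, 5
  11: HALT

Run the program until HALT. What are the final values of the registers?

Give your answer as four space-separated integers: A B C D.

Step 1: PC=0 exec 'MOV A, 3'. After: A=3 B=0 C=0 D=0 ZF=0 PC=1
Step 2: PC=1 exec 'MOV B, 0'. After: A=3 B=0 C=0 D=0 ZF=0 PC=2
Step 3: PC=2 exec 'ADD C, C'. After: A=3 B=0 C=0 D=0 ZF=1 PC=3
Step 4: PC=3 exec 'ADD D, B'. After: A=3 B=0 C=0 D=0 ZF=1 PC=4
Step 5: PC=4 exec 'SUB A, 1'. After: A=2 B=0 C=0 D=0 ZF=0 PC=5
Step 6: PC=5 exec 'JNZ 2'. After: A=2 B=0 C=0 D=0 ZF=0 PC=2
Step 7: PC=2 exec 'ADD C, C'. After: A=2 B=0 C=0 D=0 ZF=1 PC=3
Step 8: PC=3 exec 'ADD D, B'. After: A=2 B=0 C=0 D=0 ZF=1 PC=4
Step 9: PC=4 exec 'SUB A, 1'. After: A=1 B=0 C=0 D=0 ZF=0 PC=5
Step 10: PC=5 exec 'JNZ 2'. After: A=1 B=0 C=0 D=0 ZF=0 PC=2
Step 11: PC=2 exec 'ADD C, C'. After: A=1 B=0 C=0 D=0 ZF=1 PC=3
Step 12: PC=3 exec 'ADD D, B'. After: A=1 B=0 C=0 D=0 ZF=1 PC=4
Step 13: PC=4 exec 'SUB A, 1'. After: A=0 B=0 C=0 D=0 ZF=1 PC=5
Step 14: PC=5 exec 'JNZ 2'. After: A=0 B=0 C=0 D=0 ZF=1 PC=6
Step 15: PC=6 exec 'ADD A, 2'. After: A=2 B=0 C=0 D=0 ZF=0 PC=7
Step 16: PC=7 exec 'MOV B, 6'. After: A=2 B=6 C=0 D=0 ZF=0 PC=8
Step 17: PC=8 exec 'ADD C, 6'. After: A=2 B=6 C=6 D=0 ZF=0 PC=9
Step 18: PC=9 exec 'MOV D, 1'. After: A=2 B=6 C=6 D=1 ZF=0 PC=10
Step 19: PC=10 exec 'MOV D, 5'. After: A=2 B=6 C=6 D=5 ZF=0 PC=11
Step 20: PC=11 exec 'HALT'. After: A=2 B=6 C=6 D=5 ZF=0 PC=11 HALTED

Answer: 2 6 6 5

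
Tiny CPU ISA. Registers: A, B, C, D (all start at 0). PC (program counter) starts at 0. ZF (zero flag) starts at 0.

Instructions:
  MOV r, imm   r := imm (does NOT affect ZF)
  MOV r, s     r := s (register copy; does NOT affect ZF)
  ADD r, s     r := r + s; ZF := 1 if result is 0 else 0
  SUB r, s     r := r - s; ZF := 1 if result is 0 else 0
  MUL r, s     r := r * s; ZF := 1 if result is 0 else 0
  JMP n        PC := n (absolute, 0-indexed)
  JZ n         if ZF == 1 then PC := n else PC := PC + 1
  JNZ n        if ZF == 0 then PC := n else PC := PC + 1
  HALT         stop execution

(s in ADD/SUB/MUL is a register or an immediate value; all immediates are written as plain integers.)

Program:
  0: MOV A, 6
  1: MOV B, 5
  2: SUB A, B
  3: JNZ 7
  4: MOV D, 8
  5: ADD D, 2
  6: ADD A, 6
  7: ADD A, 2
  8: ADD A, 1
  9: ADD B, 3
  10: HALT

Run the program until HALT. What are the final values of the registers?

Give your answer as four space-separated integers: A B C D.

Answer: 4 8 0 0

Derivation:
Step 1: PC=0 exec 'MOV A, 6'. After: A=6 B=0 C=0 D=0 ZF=0 PC=1
Step 2: PC=1 exec 'MOV B, 5'. After: A=6 B=5 C=0 D=0 ZF=0 PC=2
Step 3: PC=2 exec 'SUB A, B'. After: A=1 B=5 C=0 D=0 ZF=0 PC=3
Step 4: PC=3 exec 'JNZ 7'. After: A=1 B=5 C=0 D=0 ZF=0 PC=7
Step 5: PC=7 exec 'ADD A, 2'. After: A=3 B=5 C=0 D=0 ZF=0 PC=8
Step 6: PC=8 exec 'ADD A, 1'. After: A=4 B=5 C=0 D=0 ZF=0 PC=9
Step 7: PC=9 exec 'ADD B, 3'. After: A=4 B=8 C=0 D=0 ZF=0 PC=10
Step 8: PC=10 exec 'HALT'. After: A=4 B=8 C=0 D=0 ZF=0 PC=10 HALTED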